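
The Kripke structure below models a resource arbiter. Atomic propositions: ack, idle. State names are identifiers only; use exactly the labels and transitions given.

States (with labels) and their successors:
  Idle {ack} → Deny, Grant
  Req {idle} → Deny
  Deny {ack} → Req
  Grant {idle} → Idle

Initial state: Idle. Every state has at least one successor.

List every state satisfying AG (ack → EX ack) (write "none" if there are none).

States satisfying ack → EX ack: {Idle, Req, Grant}.
States satisfying AG (ack → EX ack): ∅.

none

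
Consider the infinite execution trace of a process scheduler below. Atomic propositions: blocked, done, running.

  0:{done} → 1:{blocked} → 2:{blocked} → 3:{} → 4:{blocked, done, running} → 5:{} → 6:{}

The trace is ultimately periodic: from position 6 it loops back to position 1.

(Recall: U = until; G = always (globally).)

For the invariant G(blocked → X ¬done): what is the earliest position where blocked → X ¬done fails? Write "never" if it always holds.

never

blocked → X ¬done holds at every position 0..6, and those are all the positions the trace ever visits, so the invariant G(blocked → X ¬done) is never violated.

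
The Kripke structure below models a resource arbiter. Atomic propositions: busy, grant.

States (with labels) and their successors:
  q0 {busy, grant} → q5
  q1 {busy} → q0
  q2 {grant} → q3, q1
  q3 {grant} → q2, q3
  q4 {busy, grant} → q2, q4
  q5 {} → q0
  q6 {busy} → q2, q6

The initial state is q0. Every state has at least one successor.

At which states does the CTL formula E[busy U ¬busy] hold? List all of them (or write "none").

States satisfying busy: {q0, q1, q4, q6}.
States satisfying ¬busy: {q2, q3, q5}.
States satisfying E[busy U ¬busy]: {q0, q1, q2, q3, q4, q5, q6}.

{q0, q1, q2, q3, q4, q5, q6}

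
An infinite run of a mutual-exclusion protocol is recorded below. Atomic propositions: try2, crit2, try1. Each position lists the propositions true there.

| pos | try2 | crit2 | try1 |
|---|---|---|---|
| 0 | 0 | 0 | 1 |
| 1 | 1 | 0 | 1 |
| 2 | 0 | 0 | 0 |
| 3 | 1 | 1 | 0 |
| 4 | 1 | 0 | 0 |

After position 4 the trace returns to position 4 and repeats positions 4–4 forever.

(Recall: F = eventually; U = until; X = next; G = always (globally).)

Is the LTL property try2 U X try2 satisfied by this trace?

Holds

Walking from position 0: X try2 first holds at position 0, and try2 holds at every earlier position along the way, so try2 U X try2 holds.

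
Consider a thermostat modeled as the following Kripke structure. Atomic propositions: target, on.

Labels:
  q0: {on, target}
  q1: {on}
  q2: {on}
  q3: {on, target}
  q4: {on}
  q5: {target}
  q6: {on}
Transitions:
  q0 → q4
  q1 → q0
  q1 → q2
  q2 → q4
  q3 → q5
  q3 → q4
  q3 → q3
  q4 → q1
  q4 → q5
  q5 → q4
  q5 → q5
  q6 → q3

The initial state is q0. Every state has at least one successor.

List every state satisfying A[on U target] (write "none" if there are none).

{q0, q3, q5, q6}

States satisfying on: {q0, q1, q2, q3, q4, q6}.
States satisfying target: {q0, q3, q5}.
States satisfying A[on U target]: {q0, q3, q5, q6}.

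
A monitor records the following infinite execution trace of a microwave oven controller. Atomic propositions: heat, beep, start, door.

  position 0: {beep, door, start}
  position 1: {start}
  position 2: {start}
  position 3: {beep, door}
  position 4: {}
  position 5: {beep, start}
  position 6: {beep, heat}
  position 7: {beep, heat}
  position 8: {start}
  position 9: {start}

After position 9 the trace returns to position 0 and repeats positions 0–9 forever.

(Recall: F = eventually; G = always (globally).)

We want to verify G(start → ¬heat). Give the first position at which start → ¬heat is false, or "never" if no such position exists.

never

start → ¬heat holds at every position 0..9, and those are all the positions the trace ever visits, so the invariant G(start → ¬heat) is never violated.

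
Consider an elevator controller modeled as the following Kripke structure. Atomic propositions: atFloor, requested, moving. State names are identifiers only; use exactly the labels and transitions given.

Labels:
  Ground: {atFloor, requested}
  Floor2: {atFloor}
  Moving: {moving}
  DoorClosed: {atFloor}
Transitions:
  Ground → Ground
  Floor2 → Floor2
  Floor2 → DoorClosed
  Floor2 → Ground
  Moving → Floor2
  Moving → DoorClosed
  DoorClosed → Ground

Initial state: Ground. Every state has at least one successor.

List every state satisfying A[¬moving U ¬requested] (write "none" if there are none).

States satisfying ¬moving: {Ground, Floor2, DoorClosed}.
States satisfying ¬requested: {Floor2, Moving, DoorClosed}.
States satisfying A[¬moving U ¬requested]: {Floor2, Moving, DoorClosed}.

{Floor2, Moving, DoorClosed}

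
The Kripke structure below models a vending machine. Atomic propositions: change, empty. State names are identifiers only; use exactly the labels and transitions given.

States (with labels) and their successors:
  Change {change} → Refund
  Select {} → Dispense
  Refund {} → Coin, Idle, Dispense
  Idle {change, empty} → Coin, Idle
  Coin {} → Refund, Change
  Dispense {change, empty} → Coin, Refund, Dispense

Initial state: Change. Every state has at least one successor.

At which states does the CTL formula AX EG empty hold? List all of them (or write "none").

{Select}

States satisfying EG empty: {Idle, Dispense}.
States satisfying AX EG empty: {Select}.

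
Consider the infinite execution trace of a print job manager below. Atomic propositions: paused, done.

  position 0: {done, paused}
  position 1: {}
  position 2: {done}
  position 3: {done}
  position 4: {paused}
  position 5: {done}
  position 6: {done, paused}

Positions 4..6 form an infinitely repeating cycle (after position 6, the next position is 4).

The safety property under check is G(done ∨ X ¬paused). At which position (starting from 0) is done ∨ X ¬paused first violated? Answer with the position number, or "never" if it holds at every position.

done ∨ X ¬paused holds at every position 0..6, and those are all the positions the trace ever visits, so the invariant G(done ∨ X ¬paused) is never violated.

never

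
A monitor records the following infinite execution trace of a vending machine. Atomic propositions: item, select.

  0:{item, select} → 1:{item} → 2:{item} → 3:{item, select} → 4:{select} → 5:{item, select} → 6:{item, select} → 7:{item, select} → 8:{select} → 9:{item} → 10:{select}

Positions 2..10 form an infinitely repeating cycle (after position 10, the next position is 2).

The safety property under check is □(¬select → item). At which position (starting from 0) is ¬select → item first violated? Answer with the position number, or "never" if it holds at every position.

never

¬select → item holds at every position 0..10, and those are all the positions the trace ever visits, so the invariant □(¬select → item) is never violated.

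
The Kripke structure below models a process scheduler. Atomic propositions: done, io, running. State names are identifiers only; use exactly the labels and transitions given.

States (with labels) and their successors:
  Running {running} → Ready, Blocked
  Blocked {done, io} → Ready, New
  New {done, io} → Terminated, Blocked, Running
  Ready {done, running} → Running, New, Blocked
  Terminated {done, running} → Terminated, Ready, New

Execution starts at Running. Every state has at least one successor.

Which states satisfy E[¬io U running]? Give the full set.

{Running, Ready, Terminated}

States satisfying ¬io: {Running, Ready, Terminated}.
States satisfying running: {Running, Ready, Terminated}.
States satisfying E[¬io U running]: {Running, Ready, Terminated}.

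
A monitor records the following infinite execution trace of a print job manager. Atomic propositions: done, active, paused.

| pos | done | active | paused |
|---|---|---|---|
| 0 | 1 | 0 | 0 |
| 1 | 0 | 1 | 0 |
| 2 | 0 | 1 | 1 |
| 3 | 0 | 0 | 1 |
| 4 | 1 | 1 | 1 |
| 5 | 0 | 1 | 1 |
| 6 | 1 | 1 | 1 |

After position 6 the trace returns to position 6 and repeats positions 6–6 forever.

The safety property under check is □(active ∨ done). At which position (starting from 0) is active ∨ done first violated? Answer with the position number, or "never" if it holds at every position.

Check active ∨ done at each position in order: 0 ✓, 1 ✓, 2 ✓.
At position 3 the labels are {paused}, so active ∨ done is false there. This is the first violation.

3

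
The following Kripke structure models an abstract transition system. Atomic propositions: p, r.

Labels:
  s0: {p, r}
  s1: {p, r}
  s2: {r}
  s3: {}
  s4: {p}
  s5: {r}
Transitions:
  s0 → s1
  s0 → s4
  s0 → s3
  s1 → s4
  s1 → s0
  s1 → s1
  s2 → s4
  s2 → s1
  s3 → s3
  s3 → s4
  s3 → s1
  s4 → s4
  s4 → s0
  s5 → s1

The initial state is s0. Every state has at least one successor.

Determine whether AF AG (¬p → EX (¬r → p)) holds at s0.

States satisfying AG (¬p → EX (¬r → p)): {s0, s1, s2, s3, s4, s5}.
States satisfying AF AG (¬p → EX (¬r → p)): {s0, s1, s2, s3, s4, s5}.
s0 ∈ Sat(AF AG (¬p → EX (¬r → p))).

Satisfied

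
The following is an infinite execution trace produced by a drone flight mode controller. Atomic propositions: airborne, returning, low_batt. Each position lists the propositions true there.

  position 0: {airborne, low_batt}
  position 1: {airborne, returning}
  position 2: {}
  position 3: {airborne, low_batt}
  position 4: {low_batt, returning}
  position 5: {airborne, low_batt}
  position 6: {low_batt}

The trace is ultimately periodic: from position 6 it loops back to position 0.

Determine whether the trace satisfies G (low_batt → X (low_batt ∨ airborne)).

low_batt → X (low_batt ∨ airborne) holds at every position 0..6, and those are all positions ever visited, so G (low_batt → X (low_batt ∨ airborne)) holds.
Positions where low_batt holds: 0, 3, 4, 5, 6.
Check X (low_batt ∨ airborne) at each: 0→ok, 3→ok, 4→ok, 5→ok, 6→ok.

Holds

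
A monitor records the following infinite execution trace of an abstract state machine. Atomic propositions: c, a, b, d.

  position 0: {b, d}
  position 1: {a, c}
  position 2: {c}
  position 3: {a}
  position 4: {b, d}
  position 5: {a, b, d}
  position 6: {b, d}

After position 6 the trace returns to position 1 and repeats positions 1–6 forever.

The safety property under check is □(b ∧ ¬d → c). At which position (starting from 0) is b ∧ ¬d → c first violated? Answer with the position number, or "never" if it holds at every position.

b ∧ ¬d → c holds at every position 0..6, and those are all the positions the trace ever visits, so the invariant □(b ∧ ¬d → c) is never violated.

never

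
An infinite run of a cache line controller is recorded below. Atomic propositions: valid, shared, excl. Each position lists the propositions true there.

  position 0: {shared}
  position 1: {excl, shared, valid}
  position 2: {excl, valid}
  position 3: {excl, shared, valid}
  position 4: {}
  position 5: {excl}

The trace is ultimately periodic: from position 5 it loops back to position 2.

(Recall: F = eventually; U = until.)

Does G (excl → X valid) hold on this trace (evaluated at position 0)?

Violated

excl → X valid must hold at every position from 0 onward. It fails at position 3, so G (excl → X valid) is false.
Positions where excl holds: 1, 2, 3, 5.
Check X valid at each: 1→ok, 2→ok, 3→fails, 5→ok.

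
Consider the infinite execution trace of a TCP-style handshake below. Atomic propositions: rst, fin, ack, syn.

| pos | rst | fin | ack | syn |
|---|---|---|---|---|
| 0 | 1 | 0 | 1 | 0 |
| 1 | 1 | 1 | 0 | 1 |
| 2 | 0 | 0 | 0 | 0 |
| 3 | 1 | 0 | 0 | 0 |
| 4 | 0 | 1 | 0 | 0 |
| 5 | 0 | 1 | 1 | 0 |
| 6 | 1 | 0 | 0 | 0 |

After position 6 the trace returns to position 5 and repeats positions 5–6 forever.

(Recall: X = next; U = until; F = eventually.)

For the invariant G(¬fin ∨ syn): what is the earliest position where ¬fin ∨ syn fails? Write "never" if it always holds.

Check ¬fin ∨ syn at each position in order: 0 ✓, 1 ✓, 2 ✓, 3 ✓.
At position 4 the labels are {fin}, so ¬fin ∨ syn is false there. This is the first violation.

4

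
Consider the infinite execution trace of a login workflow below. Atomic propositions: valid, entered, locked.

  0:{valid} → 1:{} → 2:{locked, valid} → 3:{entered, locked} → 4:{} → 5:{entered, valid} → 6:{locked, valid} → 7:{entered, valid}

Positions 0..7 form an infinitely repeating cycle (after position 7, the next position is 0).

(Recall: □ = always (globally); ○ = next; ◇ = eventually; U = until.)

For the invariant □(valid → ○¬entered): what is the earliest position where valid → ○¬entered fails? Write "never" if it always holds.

Check valid → ○¬entered at each position in order: 0 ✓, 1 ✓.
At position 2 the labels are {locked, valid} and the next position 3 has {entered, locked}, so valid → ○¬entered is false there. This is the first violation.

2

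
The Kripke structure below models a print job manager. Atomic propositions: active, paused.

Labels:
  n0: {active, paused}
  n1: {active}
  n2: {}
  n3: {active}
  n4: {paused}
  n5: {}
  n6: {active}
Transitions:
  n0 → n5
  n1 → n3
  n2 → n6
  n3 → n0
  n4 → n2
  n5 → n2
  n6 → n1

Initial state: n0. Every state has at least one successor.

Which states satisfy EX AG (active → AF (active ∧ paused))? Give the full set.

States satisfying AG (active → AF (active ∧ paused)): {n0, n1, n2, n3, n4, n5, n6}.
States satisfying EX AG (active → AF (active ∧ paused)): {n0, n1, n2, n3, n4, n5, n6}.

{n0, n1, n2, n3, n4, n5, n6}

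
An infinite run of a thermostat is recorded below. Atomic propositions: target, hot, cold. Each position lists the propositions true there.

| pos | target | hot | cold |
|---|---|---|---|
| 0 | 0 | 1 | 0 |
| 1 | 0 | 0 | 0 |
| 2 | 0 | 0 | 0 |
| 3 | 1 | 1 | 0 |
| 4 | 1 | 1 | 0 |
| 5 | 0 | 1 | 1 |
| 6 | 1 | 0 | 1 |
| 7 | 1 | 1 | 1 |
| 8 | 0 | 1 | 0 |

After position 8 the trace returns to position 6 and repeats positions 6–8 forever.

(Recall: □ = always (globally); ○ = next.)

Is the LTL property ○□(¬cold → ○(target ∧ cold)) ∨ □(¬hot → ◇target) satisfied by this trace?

Yes

The position after 0 is 1; □(¬cold → ○(target ∧ cold)) is false there.
¬hot → ◇target holds at every position 0..8, and those are all positions ever visited, so □(¬hot → ◇target) holds.
Positions where ¬hot holds: 1, 2, 6.
Check ◇target at each: 1→ok, 2→ok, 6→ok.
At position 0: ○□(¬cold → ○(target ∧ cold)) is false; □(¬hot → ◇target) is true; so ○□(¬cold → ○(target ∧ cold)) ∨ □(¬hot → ◇target) is true.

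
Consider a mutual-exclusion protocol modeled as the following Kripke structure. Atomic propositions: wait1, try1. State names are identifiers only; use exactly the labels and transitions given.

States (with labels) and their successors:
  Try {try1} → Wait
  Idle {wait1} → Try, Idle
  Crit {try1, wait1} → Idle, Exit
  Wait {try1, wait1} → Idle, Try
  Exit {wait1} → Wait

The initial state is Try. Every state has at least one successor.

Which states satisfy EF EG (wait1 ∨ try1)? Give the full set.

States satisfying EG (wait1 ∨ try1): {Try, Idle, Crit, Wait, Exit}.
States satisfying EF EG (wait1 ∨ try1): {Try, Idle, Crit, Wait, Exit}.

{Try, Idle, Crit, Wait, Exit}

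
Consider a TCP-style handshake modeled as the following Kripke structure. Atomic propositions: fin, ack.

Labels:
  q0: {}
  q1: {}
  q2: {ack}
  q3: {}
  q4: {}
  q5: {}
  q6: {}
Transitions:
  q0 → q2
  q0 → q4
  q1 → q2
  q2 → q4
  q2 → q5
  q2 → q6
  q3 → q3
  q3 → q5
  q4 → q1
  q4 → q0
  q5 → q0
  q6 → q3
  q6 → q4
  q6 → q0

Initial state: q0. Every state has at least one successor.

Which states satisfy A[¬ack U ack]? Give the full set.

States satisfying ¬ack: {q0, q1, q3, q4, q5, q6}.
States satisfying ack: {q2}.
States satisfying A[¬ack U ack]: {q1, q2}.

{q1, q2}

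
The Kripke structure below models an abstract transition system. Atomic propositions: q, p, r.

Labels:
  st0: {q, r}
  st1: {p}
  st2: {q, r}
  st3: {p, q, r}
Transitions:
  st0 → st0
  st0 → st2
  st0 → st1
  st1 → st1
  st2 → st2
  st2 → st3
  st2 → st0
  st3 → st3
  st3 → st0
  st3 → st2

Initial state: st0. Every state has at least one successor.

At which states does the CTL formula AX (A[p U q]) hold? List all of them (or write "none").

States satisfying A[p U q]: {st0, st2, st3}.
States satisfying AX (A[p U q]): {st2, st3}.

{st2, st3}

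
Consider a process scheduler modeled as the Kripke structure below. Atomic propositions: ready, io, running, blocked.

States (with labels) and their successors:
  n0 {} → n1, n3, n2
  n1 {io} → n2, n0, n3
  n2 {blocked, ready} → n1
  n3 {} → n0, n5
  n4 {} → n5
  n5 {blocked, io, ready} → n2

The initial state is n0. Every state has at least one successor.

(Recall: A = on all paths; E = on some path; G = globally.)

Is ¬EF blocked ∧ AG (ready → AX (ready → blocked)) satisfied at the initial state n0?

Does not hold

States satisfying blocked: {n2, n5}.
States satisfying EF blocked: {n0, n1, n2, n3, n4, n5}.
States satisfying ¬EF blocked: ∅.
States satisfying ready → AX (ready → blocked): {n0, n1, n2, n3, n4, n5}.
States satisfying AG (ready → AX (ready → blocked)): {n0, n1, n2, n3, n4, n5}.
States satisfying ¬EF blocked ∧ AG (ready → AX (ready → blocked)): ∅.
n0 ∉ Sat(¬EF blocked ∧ AG (ready → AX (ready → blocked))).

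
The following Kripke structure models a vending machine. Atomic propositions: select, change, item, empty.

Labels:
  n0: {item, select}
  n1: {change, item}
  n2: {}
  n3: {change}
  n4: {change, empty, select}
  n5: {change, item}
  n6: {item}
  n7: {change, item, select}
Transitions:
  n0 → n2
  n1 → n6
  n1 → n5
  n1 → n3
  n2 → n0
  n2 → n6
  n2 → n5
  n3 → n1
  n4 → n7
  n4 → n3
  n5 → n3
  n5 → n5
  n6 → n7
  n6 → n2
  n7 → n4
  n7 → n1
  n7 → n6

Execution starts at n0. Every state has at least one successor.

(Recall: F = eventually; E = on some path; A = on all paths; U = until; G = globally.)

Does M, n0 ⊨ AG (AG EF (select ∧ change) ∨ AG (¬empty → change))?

Yes

States satisfying AG EF (select ∧ change) ∨ AG (¬empty → change): {n0, n1, n2, n3, n4, n5, n6, n7}.
States satisfying AG (AG EF (select ∧ change) ∨ AG (¬empty → change)): {n0, n1, n2, n3, n4, n5, n6, n7}.
Every state reachable from n0 satisfies AG EF (select ∧ change) ∨ AG (¬empty → change).
n0 ∈ Sat(AG (AG EF (select ∧ change) ∨ AG (¬empty → change))).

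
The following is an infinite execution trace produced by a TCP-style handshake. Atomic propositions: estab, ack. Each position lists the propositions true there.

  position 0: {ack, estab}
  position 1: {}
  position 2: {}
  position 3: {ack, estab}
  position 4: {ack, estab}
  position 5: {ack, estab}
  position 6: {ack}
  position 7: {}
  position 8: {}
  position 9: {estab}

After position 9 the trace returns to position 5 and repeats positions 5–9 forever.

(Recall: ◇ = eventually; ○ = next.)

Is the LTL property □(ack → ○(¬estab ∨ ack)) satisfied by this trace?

Satisfied

ack → ○(¬estab ∨ ack) holds at every position 0..9, and those are all positions ever visited, so □(ack → ○(¬estab ∨ ack)) holds.
Positions where ack holds: 0, 3, 4, 5, 6.
Check ○(¬estab ∨ ack) at each: 0→ok, 3→ok, 4→ok, 5→ok, 6→ok.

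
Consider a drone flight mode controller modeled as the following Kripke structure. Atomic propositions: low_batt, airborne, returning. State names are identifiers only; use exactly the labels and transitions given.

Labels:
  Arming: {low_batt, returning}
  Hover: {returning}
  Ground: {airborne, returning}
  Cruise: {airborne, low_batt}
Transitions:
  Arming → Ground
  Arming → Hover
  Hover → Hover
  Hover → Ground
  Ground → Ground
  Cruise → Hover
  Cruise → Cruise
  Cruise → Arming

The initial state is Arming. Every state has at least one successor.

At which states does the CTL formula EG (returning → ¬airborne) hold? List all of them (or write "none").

{Arming, Hover, Cruise}

States satisfying returning → ¬airborne: {Arming, Hover, Cruise}.
States satisfying EG (returning → ¬airborne): {Arming, Hover, Cruise}.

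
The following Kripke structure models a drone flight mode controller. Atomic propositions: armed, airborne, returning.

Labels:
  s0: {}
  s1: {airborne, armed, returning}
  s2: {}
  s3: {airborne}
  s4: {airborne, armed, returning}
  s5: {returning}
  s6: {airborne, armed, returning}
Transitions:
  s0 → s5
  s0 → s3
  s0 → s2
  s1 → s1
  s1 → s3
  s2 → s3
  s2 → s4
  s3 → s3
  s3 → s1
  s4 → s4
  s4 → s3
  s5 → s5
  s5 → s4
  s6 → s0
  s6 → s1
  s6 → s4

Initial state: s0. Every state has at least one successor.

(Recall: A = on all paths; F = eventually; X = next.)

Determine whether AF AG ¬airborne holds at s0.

States satisfying AG ¬airborne: ∅.
States satisfying AF AG ¬airborne: ∅.
There is a path from s0 along which AG ¬airborne never holds.
s0 ∉ Sat(AF AG ¬airborne).

No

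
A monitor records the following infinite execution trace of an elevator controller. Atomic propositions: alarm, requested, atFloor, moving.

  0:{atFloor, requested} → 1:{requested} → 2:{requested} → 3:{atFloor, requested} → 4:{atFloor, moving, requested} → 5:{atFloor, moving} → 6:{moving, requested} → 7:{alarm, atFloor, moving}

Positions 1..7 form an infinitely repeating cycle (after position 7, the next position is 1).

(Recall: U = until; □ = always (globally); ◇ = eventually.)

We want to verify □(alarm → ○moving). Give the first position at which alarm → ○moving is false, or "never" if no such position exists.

Check alarm → ○moving at each position in order: 0 ✓, 1 ✓, 2 ✓, 3 ✓, 4 ✓, 5 ✓, 6 ✓.
At position 7 the labels are {alarm, atFloor, moving} and the next position 1 has {requested}, so alarm → ○moving is false there. This is the first violation.

7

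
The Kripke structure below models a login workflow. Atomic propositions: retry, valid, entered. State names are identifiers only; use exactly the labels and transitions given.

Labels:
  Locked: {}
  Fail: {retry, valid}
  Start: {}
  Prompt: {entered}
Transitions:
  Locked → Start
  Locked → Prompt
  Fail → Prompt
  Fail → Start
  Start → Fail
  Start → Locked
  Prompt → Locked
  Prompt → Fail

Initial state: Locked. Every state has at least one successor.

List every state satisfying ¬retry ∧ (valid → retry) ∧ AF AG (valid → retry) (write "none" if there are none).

States satisfying ¬retry: {Locked, Start, Prompt}.
States satisfying valid → retry: {Locked, Fail, Start, Prompt}.
States satisfying ¬retry ∧ (valid → retry): {Locked, Start, Prompt}.
States satisfying AG (valid → retry): {Locked, Fail, Start, Prompt}.
States satisfying AF AG (valid → retry): {Locked, Fail, Start, Prompt}.
States satisfying ¬retry ∧ (valid → retry) ∧ AF AG (valid → retry): {Locked, Start, Prompt}.

{Locked, Start, Prompt}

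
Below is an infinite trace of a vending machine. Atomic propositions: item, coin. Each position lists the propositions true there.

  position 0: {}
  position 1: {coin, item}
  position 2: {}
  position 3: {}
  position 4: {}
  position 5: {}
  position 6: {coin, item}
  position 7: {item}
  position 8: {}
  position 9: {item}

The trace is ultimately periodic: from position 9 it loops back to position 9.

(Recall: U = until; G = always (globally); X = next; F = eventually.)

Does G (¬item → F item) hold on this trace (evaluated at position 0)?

¬item → F item holds at every position 0..9, and those are all positions ever visited, so G (¬item → F item) holds.
Positions where ¬item holds: 0, 2, 3, 4, 5, 8.
Check F item at each: 0→ok, 2→ok, 3→ok, 4→ok, 5→ok, 8→ok.

Satisfied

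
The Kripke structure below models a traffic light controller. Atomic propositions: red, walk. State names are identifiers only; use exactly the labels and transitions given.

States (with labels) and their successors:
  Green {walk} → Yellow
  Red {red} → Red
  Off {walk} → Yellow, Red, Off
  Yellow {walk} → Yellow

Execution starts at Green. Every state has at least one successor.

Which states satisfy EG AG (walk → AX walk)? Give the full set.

{Green, Red, Yellow}

States satisfying AG (walk → AX walk): {Green, Red, Yellow}.
States satisfying EG AG (walk → AX walk): {Green, Red, Yellow}.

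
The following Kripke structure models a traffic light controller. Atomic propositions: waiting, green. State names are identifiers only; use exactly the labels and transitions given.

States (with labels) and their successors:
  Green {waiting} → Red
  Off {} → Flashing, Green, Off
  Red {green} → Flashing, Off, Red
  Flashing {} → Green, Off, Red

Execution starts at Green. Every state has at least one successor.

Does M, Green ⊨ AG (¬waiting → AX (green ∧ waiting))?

States satisfying ¬waiting → AX (green ∧ waiting): {Green}.
States satisfying AG (¬waiting → AX (green ∧ waiting)): ∅.
Flashing is reachable from Green and violates ¬waiting → AX (green ∧ waiting), so AG fails at Green.
Green ∉ Sat(AG (¬waiting → AX (green ∧ waiting))).

Does not hold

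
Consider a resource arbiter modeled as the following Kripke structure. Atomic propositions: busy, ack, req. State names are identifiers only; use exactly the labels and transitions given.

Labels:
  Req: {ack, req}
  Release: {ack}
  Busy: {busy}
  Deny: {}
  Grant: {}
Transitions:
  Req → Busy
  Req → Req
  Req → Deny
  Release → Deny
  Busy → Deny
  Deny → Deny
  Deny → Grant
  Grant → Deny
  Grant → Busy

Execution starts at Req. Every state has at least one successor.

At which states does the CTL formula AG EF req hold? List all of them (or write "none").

States satisfying EF req: {Req}.
States satisfying AG EF req: ∅.

none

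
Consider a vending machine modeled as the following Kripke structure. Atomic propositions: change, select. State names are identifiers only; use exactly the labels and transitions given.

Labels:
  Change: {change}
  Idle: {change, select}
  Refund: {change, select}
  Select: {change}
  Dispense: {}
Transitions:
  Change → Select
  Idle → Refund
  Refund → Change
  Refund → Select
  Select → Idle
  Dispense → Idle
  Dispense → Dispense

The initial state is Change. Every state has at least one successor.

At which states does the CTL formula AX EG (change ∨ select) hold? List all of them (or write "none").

{Change, Idle, Refund, Select}

States satisfying EG (change ∨ select): {Change, Idle, Refund, Select}.
States satisfying AX EG (change ∨ select): {Change, Idle, Refund, Select}.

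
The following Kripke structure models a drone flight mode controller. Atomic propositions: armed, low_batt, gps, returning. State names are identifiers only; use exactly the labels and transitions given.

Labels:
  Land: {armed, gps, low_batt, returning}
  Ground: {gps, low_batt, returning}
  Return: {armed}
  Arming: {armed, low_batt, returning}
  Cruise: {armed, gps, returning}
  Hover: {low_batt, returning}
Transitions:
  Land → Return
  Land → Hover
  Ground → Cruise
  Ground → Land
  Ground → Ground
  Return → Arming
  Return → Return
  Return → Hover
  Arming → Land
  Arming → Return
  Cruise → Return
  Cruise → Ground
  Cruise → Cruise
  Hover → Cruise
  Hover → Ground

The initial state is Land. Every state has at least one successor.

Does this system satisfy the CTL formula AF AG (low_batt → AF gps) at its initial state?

States satisfying AG (low_batt → AF gps): ∅.
States satisfying AF AG (low_batt → AF gps): ∅.
There is a path from Land along which AG (low_batt → AF gps) never holds.
Land ∉ Sat(AF AG (low_batt → AF gps)).

No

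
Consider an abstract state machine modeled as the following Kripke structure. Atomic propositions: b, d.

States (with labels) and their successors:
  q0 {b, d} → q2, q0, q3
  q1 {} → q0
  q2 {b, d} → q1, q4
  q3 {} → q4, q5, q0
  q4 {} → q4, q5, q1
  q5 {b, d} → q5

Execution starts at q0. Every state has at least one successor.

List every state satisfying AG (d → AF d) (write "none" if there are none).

States satisfying d → AF d: {q0, q1, q2, q3, q4, q5}.
States satisfying AG (d → AF d): {q0, q1, q2, q3, q4, q5}.

{q0, q1, q2, q3, q4, q5}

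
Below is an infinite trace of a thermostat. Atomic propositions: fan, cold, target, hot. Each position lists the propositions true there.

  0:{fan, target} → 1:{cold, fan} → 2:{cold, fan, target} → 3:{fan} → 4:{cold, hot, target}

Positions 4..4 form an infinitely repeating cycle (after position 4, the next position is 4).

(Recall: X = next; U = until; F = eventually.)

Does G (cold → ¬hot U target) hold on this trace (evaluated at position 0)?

cold → ¬hot U target holds at every position 0..4, and those are all positions ever visited, so G (cold → ¬hot U target) holds.
Positions where cold holds: 1, 2, 4.
Check ¬hot U target at each: 1→ok, 2→ok, 4→ok.

Satisfied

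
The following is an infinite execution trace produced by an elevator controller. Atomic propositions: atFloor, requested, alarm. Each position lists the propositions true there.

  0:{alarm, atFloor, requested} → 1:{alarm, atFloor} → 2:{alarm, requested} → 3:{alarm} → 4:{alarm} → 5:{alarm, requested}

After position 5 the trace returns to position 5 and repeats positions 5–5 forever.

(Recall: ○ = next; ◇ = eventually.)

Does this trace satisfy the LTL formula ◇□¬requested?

Violated

□¬requested is false at every position 0..5, so it never becomes true and ◇□¬requested fails.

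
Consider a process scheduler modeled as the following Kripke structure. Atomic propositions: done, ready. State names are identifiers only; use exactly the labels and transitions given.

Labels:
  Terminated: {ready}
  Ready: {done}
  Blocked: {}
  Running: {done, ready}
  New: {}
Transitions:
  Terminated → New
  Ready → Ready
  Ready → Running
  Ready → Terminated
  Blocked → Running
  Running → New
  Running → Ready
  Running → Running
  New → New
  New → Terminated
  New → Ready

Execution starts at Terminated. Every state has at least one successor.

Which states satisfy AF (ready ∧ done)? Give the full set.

{Blocked, Running}

States satisfying ready ∧ done: {Running}.
States satisfying AF (ready ∧ done): {Blocked, Running}.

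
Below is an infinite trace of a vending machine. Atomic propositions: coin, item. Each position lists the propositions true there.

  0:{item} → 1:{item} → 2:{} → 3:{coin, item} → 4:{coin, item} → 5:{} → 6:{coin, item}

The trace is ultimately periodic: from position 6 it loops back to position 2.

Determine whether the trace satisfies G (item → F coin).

Satisfied

item → F coin holds at every position 0..6, and those are all positions ever visited, so G (item → F coin) holds.
Positions where item holds: 0, 1, 3, 4, 6.
Check F coin at each: 0→ok, 1→ok, 3→ok, 4→ok, 6→ok.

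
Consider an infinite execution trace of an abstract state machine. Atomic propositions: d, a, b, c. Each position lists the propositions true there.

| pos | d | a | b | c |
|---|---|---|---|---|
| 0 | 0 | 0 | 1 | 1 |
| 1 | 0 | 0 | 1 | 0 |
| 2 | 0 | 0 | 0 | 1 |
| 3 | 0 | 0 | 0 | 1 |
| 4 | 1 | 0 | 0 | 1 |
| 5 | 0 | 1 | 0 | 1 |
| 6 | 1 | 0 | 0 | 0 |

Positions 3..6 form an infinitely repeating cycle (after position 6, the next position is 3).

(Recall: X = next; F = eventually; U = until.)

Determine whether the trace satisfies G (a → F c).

Yes

a → F c holds at every position 0..6, and those are all positions ever visited, so G (a → F c) holds.
Positions where a holds: 5.
Check F c at each: 5→ok.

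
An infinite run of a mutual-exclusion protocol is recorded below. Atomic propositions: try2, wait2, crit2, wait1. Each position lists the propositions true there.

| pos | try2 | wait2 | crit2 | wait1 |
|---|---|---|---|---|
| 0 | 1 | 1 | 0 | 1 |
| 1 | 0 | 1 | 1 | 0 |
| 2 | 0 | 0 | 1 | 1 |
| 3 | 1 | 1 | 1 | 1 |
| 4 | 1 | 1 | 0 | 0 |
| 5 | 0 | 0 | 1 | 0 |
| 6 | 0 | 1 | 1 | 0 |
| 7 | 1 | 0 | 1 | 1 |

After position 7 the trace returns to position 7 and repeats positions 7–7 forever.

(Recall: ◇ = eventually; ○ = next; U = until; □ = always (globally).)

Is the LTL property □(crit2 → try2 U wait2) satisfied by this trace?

crit2 → try2 U wait2 must hold at every position from 0 onward. It fails at position 2, so □(crit2 → try2 U wait2) is false.
Positions where crit2 holds: 1, 2, 3, 5, 6, 7.
Check try2 U wait2 at each: 1→ok, 2→fails, 3→ok, 5→fails, 6→ok, 7→fails.

Does not hold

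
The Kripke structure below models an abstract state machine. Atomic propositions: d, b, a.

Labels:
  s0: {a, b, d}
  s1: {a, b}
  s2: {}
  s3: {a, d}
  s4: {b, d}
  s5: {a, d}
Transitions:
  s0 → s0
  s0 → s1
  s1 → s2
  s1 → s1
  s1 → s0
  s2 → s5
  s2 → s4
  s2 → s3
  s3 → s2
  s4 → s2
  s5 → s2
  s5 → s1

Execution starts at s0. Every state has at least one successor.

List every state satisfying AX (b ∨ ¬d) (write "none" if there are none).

{s0, s1, s3, s4, s5}

States satisfying b ∨ ¬d: {s0, s1, s2, s4}.
States satisfying AX (b ∨ ¬d): {s0, s1, s3, s4, s5}.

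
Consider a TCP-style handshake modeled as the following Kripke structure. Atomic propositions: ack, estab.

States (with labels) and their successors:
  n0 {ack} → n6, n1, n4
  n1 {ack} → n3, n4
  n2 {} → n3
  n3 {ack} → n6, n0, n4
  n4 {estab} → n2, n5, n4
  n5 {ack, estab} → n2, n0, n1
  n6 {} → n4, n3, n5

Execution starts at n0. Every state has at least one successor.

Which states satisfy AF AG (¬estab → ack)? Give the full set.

States satisfying AG (¬estab → ack): ∅.
States satisfying AF AG (¬estab → ack): ∅.

none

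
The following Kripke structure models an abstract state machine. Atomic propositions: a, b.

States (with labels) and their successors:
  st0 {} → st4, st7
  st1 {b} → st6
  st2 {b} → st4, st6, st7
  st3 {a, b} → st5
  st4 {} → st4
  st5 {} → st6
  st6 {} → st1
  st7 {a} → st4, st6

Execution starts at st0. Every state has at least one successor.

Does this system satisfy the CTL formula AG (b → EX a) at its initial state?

States satisfying b → EX a: {st0, st2, st4, st5, st6, st7}.
States satisfying AG (b → EX a): {st4}.
st1 is reachable from st0 and violates b → EX a, so AG fails at st0.
st0 ∉ Sat(AG (b → EX a)).

No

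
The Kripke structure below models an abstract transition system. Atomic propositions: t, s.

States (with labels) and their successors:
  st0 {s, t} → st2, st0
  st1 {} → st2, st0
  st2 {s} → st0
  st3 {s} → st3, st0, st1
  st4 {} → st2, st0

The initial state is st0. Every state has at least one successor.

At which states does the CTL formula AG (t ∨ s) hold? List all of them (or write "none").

{st0, st2}

States satisfying t ∨ s: {st0, st2, st3}.
States satisfying AG (t ∨ s): {st0, st2}.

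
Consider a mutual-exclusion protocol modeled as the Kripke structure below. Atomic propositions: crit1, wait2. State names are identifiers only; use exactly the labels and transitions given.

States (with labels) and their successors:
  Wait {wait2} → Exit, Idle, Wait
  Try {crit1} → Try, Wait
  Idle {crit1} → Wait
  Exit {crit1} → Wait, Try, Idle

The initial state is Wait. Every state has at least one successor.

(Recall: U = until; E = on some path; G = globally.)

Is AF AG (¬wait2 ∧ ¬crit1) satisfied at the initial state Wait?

Violated

States satisfying AG (¬wait2 ∧ ¬crit1): ∅.
States satisfying AF AG (¬wait2 ∧ ¬crit1): ∅.
There is a path from Wait along which AG (¬wait2 ∧ ¬crit1) never holds.
Wait ∉ Sat(AF AG (¬wait2 ∧ ¬crit1)).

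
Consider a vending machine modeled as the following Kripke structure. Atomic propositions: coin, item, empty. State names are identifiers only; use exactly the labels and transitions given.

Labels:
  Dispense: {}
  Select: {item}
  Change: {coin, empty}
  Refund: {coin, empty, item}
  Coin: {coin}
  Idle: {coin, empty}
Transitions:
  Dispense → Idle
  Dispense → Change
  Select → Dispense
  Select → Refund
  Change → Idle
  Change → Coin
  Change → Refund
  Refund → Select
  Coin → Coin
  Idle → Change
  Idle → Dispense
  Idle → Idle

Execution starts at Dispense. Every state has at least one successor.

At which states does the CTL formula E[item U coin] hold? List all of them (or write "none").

{Select, Change, Refund, Coin, Idle}

States satisfying item: {Select, Refund}.
States satisfying coin: {Change, Refund, Coin, Idle}.
States satisfying E[item U coin]: {Select, Change, Refund, Coin, Idle}.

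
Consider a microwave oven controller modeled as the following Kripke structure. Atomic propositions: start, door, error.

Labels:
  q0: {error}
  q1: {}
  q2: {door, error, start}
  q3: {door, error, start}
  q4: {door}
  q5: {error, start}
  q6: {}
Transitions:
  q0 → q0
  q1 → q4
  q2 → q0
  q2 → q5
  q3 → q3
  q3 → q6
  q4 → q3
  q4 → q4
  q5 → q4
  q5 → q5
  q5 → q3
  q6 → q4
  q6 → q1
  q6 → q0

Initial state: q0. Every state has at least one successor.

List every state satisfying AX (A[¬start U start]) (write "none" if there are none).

States satisfying A[¬start U start]: {q2, q3, q5}.
States satisfying AX (A[¬start U start]): ∅.

none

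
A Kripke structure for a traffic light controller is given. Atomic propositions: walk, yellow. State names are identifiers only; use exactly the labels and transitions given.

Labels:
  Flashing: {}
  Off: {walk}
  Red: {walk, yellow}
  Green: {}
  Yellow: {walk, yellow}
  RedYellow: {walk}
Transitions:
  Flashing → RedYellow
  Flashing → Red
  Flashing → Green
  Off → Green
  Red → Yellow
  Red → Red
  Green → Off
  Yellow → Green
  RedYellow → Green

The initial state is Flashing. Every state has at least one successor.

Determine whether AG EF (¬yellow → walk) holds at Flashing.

States satisfying EF (¬yellow → walk): {Flashing, Off, Red, Green, Yellow, RedYellow}.
States satisfying AG EF (¬yellow → walk): {Flashing, Off, Red, Green, Yellow, RedYellow}.
Every state reachable from Flashing satisfies EF (¬yellow → walk).
Flashing ∈ Sat(AG EF (¬yellow → walk)).

Yes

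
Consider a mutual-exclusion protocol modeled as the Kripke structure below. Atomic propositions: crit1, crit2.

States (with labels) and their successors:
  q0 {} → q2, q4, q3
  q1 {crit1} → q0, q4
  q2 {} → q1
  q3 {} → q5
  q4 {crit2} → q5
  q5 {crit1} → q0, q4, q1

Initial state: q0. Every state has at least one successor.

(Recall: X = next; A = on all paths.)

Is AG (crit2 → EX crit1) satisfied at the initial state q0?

Holds

States satisfying crit2 → EX crit1: {q0, q1, q2, q3, q4, q5}.
States satisfying AG (crit2 → EX crit1): {q0, q1, q2, q3, q4, q5}.
Every state reachable from q0 satisfies crit2 → EX crit1.
q0 ∈ Sat(AG (crit2 → EX crit1)).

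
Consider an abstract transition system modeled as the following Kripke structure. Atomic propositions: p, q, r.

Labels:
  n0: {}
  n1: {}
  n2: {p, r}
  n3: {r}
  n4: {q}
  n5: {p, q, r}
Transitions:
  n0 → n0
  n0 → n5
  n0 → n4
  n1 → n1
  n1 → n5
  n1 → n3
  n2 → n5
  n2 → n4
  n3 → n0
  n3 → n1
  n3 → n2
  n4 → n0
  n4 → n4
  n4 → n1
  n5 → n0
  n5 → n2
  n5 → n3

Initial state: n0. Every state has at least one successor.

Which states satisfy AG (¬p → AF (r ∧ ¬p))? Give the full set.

States satisfying ¬p → AF (r ∧ ¬p): {n2, n3, n5}.
States satisfying AG (¬p → AF (r ∧ ¬p)): ∅.

none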